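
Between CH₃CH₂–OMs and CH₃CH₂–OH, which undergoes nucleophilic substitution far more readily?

CH₃CH₂–OMs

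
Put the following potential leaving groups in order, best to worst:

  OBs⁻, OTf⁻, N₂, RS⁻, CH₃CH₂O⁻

N₂ > OTf⁻ > OBs⁻ > RS⁻ > CH₃CH₂O⁻

The more stable X⁻ (or X) is on its own — i.e. the weaker a base it is — the better a leaving group it makes.
N₂: no meaningful conjugate acid; N₂ departs as an exceptionally stable neutral molecule
OTf⁻: pKₐ(CF₃SO₃H (triflic acid)) ≈ -14
OBs⁻: pKₐ(p-BrC₆H₄SO₃H) ≈ -2.8 — arenesulfonate with a p-bromo substituent
RS⁻: pKₐ(RSH (a thiol)) ≈ 10.5 — moderately basic; rarely leaves without activation
CH₃CH₂O⁻: pKₐ(CH₃CH₂OH) ≈ 16 — strong base; alkoxides do not leave unassisted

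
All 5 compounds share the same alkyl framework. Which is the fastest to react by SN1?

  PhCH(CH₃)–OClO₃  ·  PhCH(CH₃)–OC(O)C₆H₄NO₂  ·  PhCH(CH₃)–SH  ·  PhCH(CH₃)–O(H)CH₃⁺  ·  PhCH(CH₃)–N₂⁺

The skeletons are identical, so relative rate is governed entirely by leaving-group ability.
Rank by basicity of the departing species: weakest base leaves most easily.
PhCH(CH₃)–N₂⁺ loses N₂: no meaningful conjugate acid; N₂ departs as an exceptionally stable neutral molecule
PhCH(CH₃)–OClO₃ loses ClO₄⁻: pKₐ(HClO₄) ≈ -10
PhCH(CH₃)–O(H)CH₃⁺ loses R'OH: pKₐ(R'OH₂⁺) ≈ -2.4
PhCH(CH₃)–OC(O)C₆H₄NO₂ loses p-O₂N–C₆H₄–COO⁻: pKₐ(p-nitrobenzoic acid) ≈ 3.4
PhCH(CH₃)–SH loses HS⁻: pKₐ(H₂S) ≈ 7

PhCH(CH₃)–N₂⁺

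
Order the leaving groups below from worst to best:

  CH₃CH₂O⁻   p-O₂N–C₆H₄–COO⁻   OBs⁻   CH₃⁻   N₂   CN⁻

CH₃⁻ < CH₃CH₂O⁻ < CN⁻ < p-O₂N–C₆H₄–COO⁻ < OBs⁻ < N₂

Leaving-group ability tracks the stability of the departed species; conjugate-acid pKₐ is the usual yardstick (lower pKₐ → better LG).
N₂: no meaningful conjugate acid; N₂ departs as an exceptionally stable neutral molecule
OBs⁻: pKₐ(p-BrC₆H₄SO₃H) ≈ -2.8
p-O₂N–C₆H₄–COO⁻: pKₐ(p-nitrobenzoic acid) ≈ 3.4
CN⁻: pKₐ(HCN) ≈ 9.2
CH₃CH₂O⁻: pKₐ(CH₃CH₂OH) ≈ 16
CH₃⁻: pKₐ(CH₄) ≈ 48
Listed from poorest to best leaving group as asked.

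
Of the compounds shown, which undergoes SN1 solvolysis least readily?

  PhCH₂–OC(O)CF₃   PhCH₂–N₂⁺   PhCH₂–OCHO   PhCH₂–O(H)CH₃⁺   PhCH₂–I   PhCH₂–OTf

PhCH₂–OCHO

With the same alkyl group throughout, only the leaving group differentiates the rates.
Rank by basicity of the departing species: weakest base leaves most easily.
PhCH₂–N₂⁺ loses N₂: no meaningful conjugate acid; N₂ departs as an exceptionally stable neutral molecule
PhCH₂–OTf loses OTf⁻: pKₐ(CF₃SO₃H (triflic acid)) ≈ -14
PhCH₂–I loses I⁻: pKₐ(HI) ≈ -10
PhCH₂–O(H)CH₃⁺ loses R'OH: pKₐ(R'OH₂⁺) ≈ -2.4
PhCH₂–OC(O)CF₃ loses CF₃COO⁻: pKₐ(CF₃COOH) ≈ 0.2
PhCH₂–OCHO loses HCOO⁻: pKₐ(HCOOH) ≈ 3.8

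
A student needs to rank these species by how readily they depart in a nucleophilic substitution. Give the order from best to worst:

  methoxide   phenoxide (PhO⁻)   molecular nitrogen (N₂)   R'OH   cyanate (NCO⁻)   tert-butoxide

molecular nitrogen (N₂) > R'OH > cyanate (NCO⁻) > phenoxide (PhO⁻) > methoxide > tert-butoxide

Rank by basicity of the departing species: weakest base leaves most easily.
molecular nitrogen (N₂): no meaningful conjugate acid; N₂ departs as an exceptionally stable neutral molecule
R'OH: pKₐ(R'OH₂⁺) ≈ -2.4
cyanate (NCO⁻): pKₐ(HOCN) ≈ 3.5
phenoxide (PhO⁻): pKₐ(C₆H₅OH (phenol)) ≈ 10
methoxide: pKₐ(CH₃OH) ≈ 15.5
tert-butoxide: pKₐ(t-BuOH) ≈ 18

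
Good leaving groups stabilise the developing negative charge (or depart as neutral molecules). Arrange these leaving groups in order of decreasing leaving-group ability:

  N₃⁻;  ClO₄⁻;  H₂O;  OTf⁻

OTf⁻ > ClO₄⁻ > H₂O > N₃⁻

Rank by basicity of the departing species: weakest base leaves most easily.
OTf⁻: pKₐ(CF₃SO₃H (triflic acid)) ≈ -14
ClO₄⁻: pKₐ(HClO₄) ≈ -10
H₂O: pKₐ(H₃O⁺) ≈ -1.7
N₃⁻: pKₐ(HN₃) ≈ 4.7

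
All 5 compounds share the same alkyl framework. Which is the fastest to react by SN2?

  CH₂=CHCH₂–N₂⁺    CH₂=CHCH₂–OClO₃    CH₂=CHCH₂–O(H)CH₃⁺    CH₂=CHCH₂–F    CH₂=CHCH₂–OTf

CH₂=CHCH₂–N₂⁺

Identical carbon frameworks mean the comparison reduces to leaving-group quality.
The more stable X⁻ (or X) is on its own — i.e. the weaker a base it is — the better a leaving group it makes.
CH₂=CHCH₂–N₂⁺ loses N₂: no meaningful conjugate acid; N₂ departs as an exceptionally stable neutral molecule
CH₂=CHCH₂–OTf loses OTf⁻: pKₐ(CF₃SO₃H (triflic acid)) ≈ -14
CH₂=CHCH₂–OClO₃ loses ClO₄⁻: pKₐ(HClO₄) ≈ -10
CH₂=CHCH₂–O(H)CH₃⁺ loses R'OH: pKₐ(R'OH₂⁺) ≈ -2.4
CH₂=CHCH₂–F loses F⁻: pKₐ(HF) ≈ 3.2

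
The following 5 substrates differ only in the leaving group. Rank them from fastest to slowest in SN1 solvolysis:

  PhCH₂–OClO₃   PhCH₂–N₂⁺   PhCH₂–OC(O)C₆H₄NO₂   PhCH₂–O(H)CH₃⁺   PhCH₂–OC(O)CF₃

PhCH₂–N₂⁺ > PhCH₂–OClO₃ > PhCH₂–O(H)CH₃⁺ > PhCH₂–OC(O)CF₃ > PhCH₂–OC(O)C₆H₄NO₂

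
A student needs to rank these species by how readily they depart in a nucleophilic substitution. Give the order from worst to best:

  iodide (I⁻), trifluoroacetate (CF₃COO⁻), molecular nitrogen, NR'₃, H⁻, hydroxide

The more stable X⁻ (or X) is on its own — i.e. the weaker a base it is — the better a leaving group it makes.
molecular nitrogen: no meaningful conjugate acid; N₂ departs as an exceptionally stable neutral molecule
iodide (I⁻): pKₐ(HI) ≈ -10
trifluoroacetate (CF₃COO⁻): pKₐ(CF₃COOH) ≈ 0.2 — strongly electron-withdrawing CF₃ stabilises the carboxylate
NR'₃: pKₐ(R'₃NH⁺) ≈ 10.7
hydroxide: pKₐ(H₂O) ≈ 15.7 — strong base; essentially never leaves without prior activation
H⁻: pKₐ(H₂) ≈ 36
The question asks for worst first, so the sequence is read in increasing leaving-group ability.

H⁻ < hydroxide < NR'₃ < trifluoroacetate (CF₃COO⁻) < iodide (I⁻) < molecular nitrogen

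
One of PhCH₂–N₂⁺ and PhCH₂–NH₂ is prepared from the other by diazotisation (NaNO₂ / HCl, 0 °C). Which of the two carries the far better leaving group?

PhCH₂–N₂⁺

From PhCH₂–NH₂ the departing group would be NH₂⁻ (pKₐ(NH₃) ≈ 38). Extremely strong base; never a leaving group.
From PhCH₂–N₂⁺ the leaving group is N₂ (no meaningful conjugate acid; N₂ departs as an exceptionally stable neutral molecule).
Diazotisation (NaNO₂ / HCl, 0 °C) works by generating a diazonium salt that expels N₂, making PhCH₂–N₂⁺ enormously more reactive.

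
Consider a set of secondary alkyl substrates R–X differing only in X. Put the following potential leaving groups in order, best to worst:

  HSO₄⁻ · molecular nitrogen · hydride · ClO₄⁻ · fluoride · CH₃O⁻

molecular nitrogen > ClO₄⁻ > HSO₄⁻ > fluoride > CH₃O⁻ > hydride

A good leaving group is a weak base: the lower the pKₐ of its conjugate acid, the more readily it departs.
molecular nitrogen: no meaningful conjugate acid; N₂ departs as an exceptionally stable neutral molecule
ClO₄⁻: pKₐ(HClO₄) ≈ -10 — extremely weak base; rarely used for safety reasons
HSO₄⁻: pKₐ(H₂SO₄) ≈ -3 — conjugate base of a strong mineral acid
fluoride: pKₐ(HF) ≈ 3.2 — small and strongly basic; the poor halide leaving group
CH₃O⁻: pKₐ(CH₃OH) ≈ 15.5
hydride: pKₐ(H₂) ≈ 36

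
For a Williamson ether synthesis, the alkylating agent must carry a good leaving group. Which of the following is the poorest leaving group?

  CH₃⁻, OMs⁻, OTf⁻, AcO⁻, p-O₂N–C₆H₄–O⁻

OTf⁻: pKₐ(CF₃SO₃H (triflic acid)) ≈ -14
OMs⁻: pKₐ(CH₃SO₃H (MsOH)) ≈ -1.9
AcO⁻: pKₐ(CH₃COOH) ≈ 4.8
p-O₂N–C₆H₄–O⁻: pKₐ(p-nitrophenol) ≈ 7.2
CH₃⁻: pKₐ(CH₄) ≈ 48

CH₃⁻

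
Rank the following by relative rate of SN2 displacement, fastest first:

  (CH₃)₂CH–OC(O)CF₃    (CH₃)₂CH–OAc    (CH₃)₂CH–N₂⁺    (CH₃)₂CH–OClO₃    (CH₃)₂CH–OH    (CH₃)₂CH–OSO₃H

Same R in every case — rank the leaving groups.
Leaving-group ability tracks the stability of the departed species; conjugate-acid pKₐ is the usual yardstick (lower pKₐ → better LG).
(CH₃)₂CH–N₂⁺ loses N₂: no meaningful conjugate acid; N₂ departs as an exceptionally stable neutral molecule
(CH₃)₂CH–OClO₃ loses ClO₄⁻: pKₐ(HClO₄) ≈ -10
(CH₃)₂CH–OSO₃H loses HSO₄⁻: pKₐ(H₂SO₄) ≈ -3
(CH₃)₂CH–OC(O)CF₃ loses CF₃COO⁻: pKₐ(CF₃COOH) ≈ 0.2
(CH₃)₂CH–OAc loses AcO⁻: pKₐ(CH₃COOH) ≈ 4.8
(CH₃)₂CH–OH loses OH⁻: pKₐ(H₂O) ≈ 15.7

(CH₃)₂CH–N₂⁺ > (CH₃)₂CH–OClO₃ > (CH₃)₂CH–OSO₃H > (CH₃)₂CH–OC(O)CF₃ > (CH₃)₂CH–OAc > (CH₃)₂CH–OH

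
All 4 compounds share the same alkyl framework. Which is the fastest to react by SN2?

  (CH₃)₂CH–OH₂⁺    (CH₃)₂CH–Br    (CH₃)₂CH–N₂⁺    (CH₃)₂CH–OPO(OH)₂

(CH₃)₂CH–N₂⁺

Identical carbon frameworks mean the comparison reduces to leaving-group quality.
A good leaving group is a weak base: the lower the pKₐ of its conjugate acid, the more readily it departs.
(CH₃)₂CH–N₂⁺ loses N₂: no meaningful conjugate acid; N₂ departs as an exceptionally stable neutral molecule
(CH₃)₂CH–Br loses Br⁻: pKₐ(HBr) ≈ -9
(CH₃)₂CH–OH₂⁺ loses H₂O: pKₐ(H₃O⁺) ≈ -1.7
(CH₃)₂CH–OPO(OH)₂ loses H₂PO₄⁻: pKₐ(H₃PO₄) ≈ 2.1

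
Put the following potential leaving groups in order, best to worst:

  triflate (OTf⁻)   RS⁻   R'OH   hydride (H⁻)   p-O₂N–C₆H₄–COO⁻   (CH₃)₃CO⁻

A good leaving group is a weak base: the lower the pKₐ of its conjugate acid, the more readily it departs.
triflate (OTf⁻): pKₐ(CF₃SO₃H (triflic acid)) ≈ -14
R'OH: pKₐ(R'OH₂⁺) ≈ -2.4
p-O₂N–C₆H₄–COO⁻: pKₐ(p-nitrobenzoic acid) ≈ 3.4
RS⁻: pKₐ(RSH (a thiol)) ≈ 10.5
(CH₃)₃CO⁻: pKₐ(t-BuOH) ≈ 18
hydride (H⁻): pKₐ(H₂) ≈ 36

triflate (OTf⁻) > R'OH > p-O₂N–C₆H₄–COO⁻ > RS⁻ > (CH₃)₃CO⁻ > hydride (H⁻)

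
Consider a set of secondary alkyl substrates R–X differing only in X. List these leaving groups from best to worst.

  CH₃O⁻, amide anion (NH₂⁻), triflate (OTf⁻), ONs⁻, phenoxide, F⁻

triflate (OTf⁻) > ONs⁻ > F⁻ > phenoxide > CH₃O⁻ > amide anion (NH₂⁻)

triflate (OTf⁻): pKₐ(CF₃SO₃H (triflic acid)) ≈ -14
ONs⁻: pKₐ(p-O₂NC₆H₄SO₃H) ≈ -3.5
F⁻: pKₐ(HF) ≈ 3.2
phenoxide: pKₐ(C₆H₅OH (phenol)) ≈ 10
CH₃O⁻: pKₐ(CH₃OH) ≈ 15.5
amide anion (NH₂⁻): pKₐ(NH₃) ≈ 38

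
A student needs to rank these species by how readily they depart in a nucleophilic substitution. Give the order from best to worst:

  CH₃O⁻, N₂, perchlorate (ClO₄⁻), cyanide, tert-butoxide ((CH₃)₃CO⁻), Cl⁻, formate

Leaving-group ability tracks the stability of the departed species; conjugate-acid pKₐ is the usual yardstick (lower pKₐ → better LG).
N₂: no meaningful conjugate acid; N₂ departs as an exceptionally stable neutral molecule
perchlorate (ClO₄⁻): pKₐ(HClO₄) ≈ -10 — extremely weak base; rarely used for safety reasons
Cl⁻: pKₐ(HCl) ≈ -7
formate: pKₐ(HCOOH) ≈ 3.8
cyanide: pKₐ(HCN) ≈ 9.2 — sp carbon stabilises the charge somewhat, but still a poor LG
CH₃O⁻: pKₐ(CH₃OH) ≈ 15.5 — strong base; alkoxides do not leave unassisted
tert-butoxide ((CH₃)₃CO⁻): pKₐ(t-BuOH) ≈ 18

N₂ > perchlorate (ClO₄⁻) > Cl⁻ > formate > cyanide > CH₃O⁻ > tert-butoxide ((CH₃)₃CO⁻)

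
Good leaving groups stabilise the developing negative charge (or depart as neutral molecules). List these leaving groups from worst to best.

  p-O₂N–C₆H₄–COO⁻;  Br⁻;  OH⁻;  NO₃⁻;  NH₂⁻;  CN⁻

NH₂⁻ < OH⁻ < CN⁻ < p-O₂N–C₆H₄–COO⁻ < NO₃⁻ < Br⁻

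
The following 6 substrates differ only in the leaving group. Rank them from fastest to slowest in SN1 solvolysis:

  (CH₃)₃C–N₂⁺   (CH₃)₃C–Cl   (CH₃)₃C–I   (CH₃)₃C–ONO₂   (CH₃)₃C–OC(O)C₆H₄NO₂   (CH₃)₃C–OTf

Same R in every case — rank the leaving groups.
The more stable X⁻ (or X) is on its own — i.e. the weaker a base it is — the better a leaving group it makes.
(CH₃)₃C–N₂⁺ loses N₂: no meaningful conjugate acid; N₂ departs as an exceptionally stable neutral molecule
(CH₃)₃C–OTf loses OTf⁻: pKₐ(CF₃SO₃H (triflic acid)) ≈ -14
(CH₃)₃C–I loses I⁻: pKₐ(HI) ≈ -10
(CH₃)₃C–Cl loses Cl⁻: pKₐ(HCl) ≈ -7
(CH₃)₃C–ONO₂ loses NO₃⁻: pKₐ(HNO₃) ≈ -1.3
(CH₃)₃C–OC(O)C₆H₄NO₂ loses p-O₂N–C₆H₄–COO⁻: pKₐ(p-nitrobenzoic acid) ≈ 3.4

(CH₃)₃C–N₂⁺ > (CH₃)₃C–OTf > (CH₃)₃C–I > (CH₃)₃C–Cl > (CH₃)₃C–ONO₂ > (CH₃)₃C–OC(O)C₆H₄NO₂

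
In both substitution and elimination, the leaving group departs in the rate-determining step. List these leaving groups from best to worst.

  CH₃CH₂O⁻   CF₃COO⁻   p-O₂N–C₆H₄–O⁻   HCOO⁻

CF₃COO⁻ > HCOO⁻ > p-O₂N–C₆H₄–O⁻ > CH₃CH₂O⁻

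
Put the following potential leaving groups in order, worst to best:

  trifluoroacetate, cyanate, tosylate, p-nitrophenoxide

p-nitrophenoxide < cyanate < trifluoroacetate < tosylate

tosylate: pKₐ(p-CH₃C₆H₄SO₃H (TsOH)) ≈ -2.8
trifluoroacetate: pKₐ(CF₃COOH) ≈ 0.2
cyanate: pKₐ(HOCN) ≈ 3.5
p-nitrophenoxide: pKₐ(p-nitrophenol) ≈ 7.2
Reversing gives the worst-to-best order requested.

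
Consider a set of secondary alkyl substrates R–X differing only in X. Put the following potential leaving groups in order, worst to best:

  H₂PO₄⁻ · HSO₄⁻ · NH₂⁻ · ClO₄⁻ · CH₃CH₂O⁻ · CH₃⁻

CH₃⁻ < NH₂⁻ < CH₃CH₂O⁻ < H₂PO₄⁻ < HSO₄⁻ < ClO₄⁻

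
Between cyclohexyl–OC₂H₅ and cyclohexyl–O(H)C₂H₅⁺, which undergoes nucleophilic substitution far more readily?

cyclohexyl–O(H)C₂H₅⁺

From cyclohexyl–OC₂H₅ the departing group would be CH₃CH₂O⁻ (pKₐ(CH₃CH₂OH) ≈ 16). Strong base; alkoxides do not leave unassisted.
From cyclohexyl–O(H)C₂H₅⁺ the leaving group is R'OH (pKₐ(R'OH₂⁺) ≈ -2.4). Neutral; leaves from a protonated ether (an oxonium ion, R–O(H)R'⁺).
(In practice cyclohexyl–O(H)C₂H₅⁺ is made from cyclohexyl–OC₂H₅ by protonation with concentrated HBr, allowing neutral ethanol, rather than ethoxide, to depart.)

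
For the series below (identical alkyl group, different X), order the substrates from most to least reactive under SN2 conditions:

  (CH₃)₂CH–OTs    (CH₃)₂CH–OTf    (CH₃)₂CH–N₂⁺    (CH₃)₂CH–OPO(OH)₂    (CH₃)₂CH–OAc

Identical carbon frameworks mean the comparison reduces to leaving-group quality.
Rank by basicity of the departing species: weakest base leaves most easily.
(CH₃)₂CH–N₂⁺ loses N₂: no meaningful conjugate acid; N₂ departs as an exceptionally stable neutral molecule
(CH₃)₂CH–OTf loses OTf⁻: pKₐ(CF₃SO₃H (triflic acid)) ≈ -14
(CH₃)₂CH–OTs loses OTs⁻: pKₐ(p-CH₃C₆H₄SO₃H (TsOH)) ≈ -2.8
(CH₃)₂CH–OPO(OH)₂ loses H₂PO₄⁻: pKₐ(H₃PO₄) ≈ 2.1
(CH₃)₂CH–OAc loses AcO⁻: pKₐ(CH₃COOH) ≈ 4.8

(CH₃)₂CH–N₂⁺ > (CH₃)₂CH–OTf > (CH₃)₂CH–OTs > (CH₃)₂CH–OPO(OH)₂ > (CH₃)₂CH–OAc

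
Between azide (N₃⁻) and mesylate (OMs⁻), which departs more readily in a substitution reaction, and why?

mesylate (OMs⁻)

mesylate (OMs⁻) is the better leaving group.
pKₐ(CH₃SO₃H (MsOH)) ≈ -1.9 versus pKₐ(HN₃) ≈ 4.7: mesylate (OMs⁻) is the much weaker base.
Resonance-delocalised alkanesulfonate.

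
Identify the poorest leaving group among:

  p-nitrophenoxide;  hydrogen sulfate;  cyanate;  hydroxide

hydroxide

Rank by basicity of the departing species: weakest base leaves most easily.
hydrogen sulfate: pKₐ(H₂SO₄) ≈ -3
cyanate: pKₐ(HOCN) ≈ 3.5
p-nitrophenoxide: pKₐ(p-nitrophenol) ≈ 7.2
hydroxide: pKₐ(H₂O) ≈ 15.7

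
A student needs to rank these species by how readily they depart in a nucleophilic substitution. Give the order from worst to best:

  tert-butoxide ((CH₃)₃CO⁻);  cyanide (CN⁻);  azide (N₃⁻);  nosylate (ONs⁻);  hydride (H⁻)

Leaving-group ability tracks the stability of the departed species; conjugate-acid pKₐ is the usual yardstick (lower pKₐ → better LG).
nosylate (ONs⁻): pKₐ(p-O₂NC₆H₄SO₃H) ≈ -3.5 — p-nitro group further stabilises the sulfonate
azide (N₃⁻): pKₐ(HN₃) ≈ 4.7 — linear, resonance-stabilised
cyanide (CN⁻): pKₐ(HCN) ≈ 9.2
tert-butoxide ((CH₃)₃CO⁻): pKₐ(t-BuOH) ≈ 18 — bulky, strongly basic alkoxide
hydride (H⁻): pKₐ(H₂) ≈ 36
Reversing gives the worst-to-best order requested.

hydride (H⁻) < tert-butoxide ((CH₃)₃CO⁻) < cyanide (CN⁻) < azide (N₃⁻) < nosylate (ONs⁻)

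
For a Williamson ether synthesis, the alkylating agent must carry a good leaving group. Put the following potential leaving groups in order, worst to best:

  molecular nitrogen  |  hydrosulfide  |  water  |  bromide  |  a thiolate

a thiolate < hydrosulfide < water < bromide < molecular nitrogen

Rank by basicity of the departing species: weakest base leaves most easily.
molecular nitrogen: no meaningful conjugate acid; N₂ departs as an exceptionally stable neutral molecule
bromide: pKₐ(HBr) ≈ -9
water: pKₐ(H₃O⁺) ≈ -1.7
hydrosulfide: pKₐ(H₂S) ≈ 7
a thiolate: pKₐ(RSH (a thiol)) ≈ 10.5
Listed from poorest to best leaving group as asked.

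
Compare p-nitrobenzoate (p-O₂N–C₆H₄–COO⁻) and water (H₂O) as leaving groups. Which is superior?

water (H₂O) is the better leaving group.
pKₐ(H₃O⁺) ≈ -1.7 versus pKₐ(p-nitrobenzoic acid) ≈ 3.4: water (H₂O) is the much weaker base.
Neutral; leaves from a protonated alcohol (R–OH₂⁺).

water (H₂O)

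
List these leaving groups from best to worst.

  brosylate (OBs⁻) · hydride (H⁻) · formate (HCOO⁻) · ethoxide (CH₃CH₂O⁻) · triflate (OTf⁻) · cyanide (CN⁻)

Leaving-group ability tracks the stability of the departed species; conjugate-acid pKₐ is the usual yardstick (lower pKₐ → better LG).
triflate (OTf⁻): pKₐ(CF₃SO₃H (triflic acid)) ≈ -14
brosylate (OBs⁻): pKₐ(p-BrC₆H₄SO₃H) ≈ -2.8 — arenesulfonate with a p-bromo substituent
formate (HCOO⁻): pKₐ(HCOOH) ≈ 3.8 — resonance-stabilised carboxylate
cyanide (CN⁻): pKₐ(HCN) ≈ 9.2 — sp carbon stabilises the charge somewhat, but still a poor LG
ethoxide (CH₃CH₂O⁻): pKₐ(CH₃CH₂OH) ≈ 16
hydride (H⁻): pKₐ(H₂) ≈ 36 — extremely strong base; leaves only in special hydride-transfer contexts

triflate (OTf⁻) > brosylate (OBs⁻) > formate (HCOO⁻) > cyanide (CN⁻) > ethoxide (CH₃CH₂O⁻) > hydride (H⁻)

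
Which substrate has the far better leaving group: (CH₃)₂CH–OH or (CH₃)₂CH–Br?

(CH₃)₂CH–Br

From (CH₃)₂CH–OH the departing group would be OH⁻ (pKₐ(H₂O) ≈ 15.7). Strong base; essentially never leaves without prior activation.
From (CH₃)₂CH–Br the leaving group is Br⁻ (pKₐ(HBr) ≈ -9). Weak base; good leaving group.
(In practice (CH₃)₂CH–Br is made from (CH₃)₂CH–OH by treatment with PBr₃, replacing the hydroxyl with bromide.)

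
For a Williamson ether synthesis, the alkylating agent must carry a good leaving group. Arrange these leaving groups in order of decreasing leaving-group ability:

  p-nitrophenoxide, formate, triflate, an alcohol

triflate: pKₐ(CF₃SO₃H (triflic acid)) ≈ -14
an alcohol: pKₐ(R'OH₂⁺) ≈ -2.4 — neutral; leaves from a protonated ether (an oxonium ion, R–O(H)R'⁺)
formate: pKₐ(HCOOH) ≈ 3.8 — resonance-stabilised carboxylate
p-nitrophenoxide: pKₐ(p-nitrophenol) ≈ 7.2 — nitro group delocalises the charge; the classic chromogenic LG

triflate > an alcohol > formate > p-nitrophenoxide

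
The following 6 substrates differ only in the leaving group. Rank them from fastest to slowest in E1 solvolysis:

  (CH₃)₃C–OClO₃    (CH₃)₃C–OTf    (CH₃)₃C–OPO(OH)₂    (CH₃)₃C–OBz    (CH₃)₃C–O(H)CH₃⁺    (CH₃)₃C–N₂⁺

With the same alkyl group throughout, only the leaving group differentiates the rates.
A good leaving group is a weak base: the lower the pKₐ of its conjugate acid, the more readily it departs.
(CH₃)₃C–N₂⁺ loses N₂: no meaningful conjugate acid; N₂ departs as an exceptionally stable neutral molecule
(CH₃)₃C–OTf loses OTf⁻: pKₐ(CF₃SO₃H (triflic acid)) ≈ -14
(CH₃)₃C–OClO₃ loses ClO₄⁻: pKₐ(HClO₄) ≈ -10
(CH₃)₃C–O(H)CH₃⁺ loses R'OH: pKₐ(R'OH₂⁺) ≈ -2.4
(CH₃)₃C–OPO(OH)₂ loses H₂PO₄⁻: pKₐ(H₃PO₄) ≈ 2.1
(CH₃)₃C–OBz loses PhCOO⁻: pKₐ(C₆H₅COOH) ≈ 4.2

(CH₃)₃C–N₂⁺ > (CH₃)₃C–OTf > (CH₃)₃C–OClO₃ > (CH₃)₃C–O(H)CH₃⁺ > (CH₃)₃C–OPO(OH)₂ > (CH₃)₃C–OBz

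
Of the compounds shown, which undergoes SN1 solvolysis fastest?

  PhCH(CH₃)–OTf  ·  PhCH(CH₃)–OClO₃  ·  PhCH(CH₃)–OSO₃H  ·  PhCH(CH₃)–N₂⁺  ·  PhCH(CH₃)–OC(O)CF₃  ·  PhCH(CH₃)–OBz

PhCH(CH₃)–N₂⁺

Identical carbon frameworks mean the comparison reduces to leaving-group quality.
A good leaving group is a weak base: the lower the pKₐ of its conjugate acid, the more readily it departs.
PhCH(CH₃)–N₂⁺ loses N₂: no meaningful conjugate acid; N₂ departs as an exceptionally stable neutral molecule
PhCH(CH₃)–OTf loses OTf⁻: pKₐ(CF₃SO₃H (triflic acid)) ≈ -14
PhCH(CH₃)–OClO₃ loses ClO₄⁻: pKₐ(HClO₄) ≈ -10
PhCH(CH₃)–OSO₃H loses HSO₄⁻: pKₐ(H₂SO₄) ≈ -3
PhCH(CH₃)–OC(O)CF₃ loses CF₃COO⁻: pKₐ(CF₃COOH) ≈ 0.2
PhCH(CH₃)–OBz loses PhCOO⁻: pKₐ(C₆H₅COOH) ≈ 4.2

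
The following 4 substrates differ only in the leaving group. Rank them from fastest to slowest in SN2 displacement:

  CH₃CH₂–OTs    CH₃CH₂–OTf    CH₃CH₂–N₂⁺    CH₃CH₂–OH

CH₃CH₂–N₂⁺ > CH₃CH₂–OTf > CH₃CH₂–OTs > CH₃CH₂–OH

With the same alkyl group throughout, only the leaving group differentiates the rates.
The more stable X⁻ (or X) is on its own — i.e. the weaker a base it is — the better a leaving group it makes.
CH₃CH₂–N₂⁺ loses N₂: no meaningful conjugate acid; N₂ departs as an exceptionally stable neutral molecule
CH₃CH₂–OTf loses OTf⁻: pKₐ(CF₃SO₃H (triflic acid)) ≈ -14
CH₃CH₂–OTs loses OTs⁻: pKₐ(p-CH₃C₆H₄SO₃H (TsOH)) ≈ -2.8
CH₃CH₂–OH loses OH⁻: pKₐ(H₂O) ≈ 15.7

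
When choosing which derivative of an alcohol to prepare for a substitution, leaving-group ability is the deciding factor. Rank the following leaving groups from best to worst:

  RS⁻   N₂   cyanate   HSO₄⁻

Rank by basicity of the departing species: weakest base leaves most easily.
N₂: no meaningful conjugate acid; N₂ departs as an exceptionally stable neutral molecule
HSO₄⁻: pKₐ(H₂SO₄) ≈ -3 — conjugate base of a strong mineral acid
cyanate: pKₐ(HOCN) ≈ 3.5 — resonance between N and O
RS⁻: pKₐ(RSH (a thiol)) ≈ 10.5

N₂ > HSO₄⁻ > cyanate > RS⁻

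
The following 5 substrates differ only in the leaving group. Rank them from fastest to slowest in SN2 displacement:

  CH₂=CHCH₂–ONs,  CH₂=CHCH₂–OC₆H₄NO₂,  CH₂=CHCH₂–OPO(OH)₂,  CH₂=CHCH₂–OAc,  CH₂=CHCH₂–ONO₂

With the same alkyl group throughout, only the leaving group differentiates the rates.
Leaving-group ability tracks the stability of the departed species; conjugate-acid pKₐ is the usual yardstick (lower pKₐ → better LG).
CH₂=CHCH₂–ONs loses ONs⁻: pKₐ(p-O₂NC₆H₄SO₃H) ≈ -3.5
CH₂=CHCH₂–ONO₂ loses NO₃⁻: pKₐ(HNO₃) ≈ -1.3
CH₂=CHCH₂–OPO(OH)₂ loses H₂PO₄⁻: pKₐ(H₃PO₄) ≈ 2.1
CH₂=CHCH₂–OAc loses AcO⁻: pKₐ(CH₃COOH) ≈ 4.8
CH₂=CHCH₂–OC₆H₄NO₂ loses p-O₂N–C₆H₄–O⁻: pKₐ(p-nitrophenol) ≈ 7.2

CH₂=CHCH₂–ONs > CH₂=CHCH₂–ONO₂ > CH₂=CHCH₂–OPO(OH)₂ > CH₂=CHCH₂–OAc > CH₂=CHCH₂–OC₆H₄NO₂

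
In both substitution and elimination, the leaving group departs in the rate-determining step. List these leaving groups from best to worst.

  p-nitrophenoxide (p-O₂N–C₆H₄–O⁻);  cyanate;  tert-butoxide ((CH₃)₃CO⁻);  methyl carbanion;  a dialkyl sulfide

a dialkyl sulfide: pKₐ(R'₂SH⁺) ≈ -7
cyanate: pKₐ(HOCN) ≈ 3.5 — resonance between N and O
p-nitrophenoxide (p-O₂N–C₆H₄–O⁻): pKₐ(p-nitrophenol) ≈ 7.2
tert-butoxide ((CH₃)₃CO⁻): pKₐ(t-BuOH) ≈ 18
methyl carbanion: pKₐ(CH₄) ≈ 48

a dialkyl sulfide > cyanate > p-nitrophenoxide (p-O₂N–C₆H₄–O⁻) > tert-butoxide ((CH₃)₃CO⁻) > methyl carbanion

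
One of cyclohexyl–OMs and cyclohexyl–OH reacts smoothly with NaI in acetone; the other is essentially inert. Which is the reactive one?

cyclohexyl–OMs

From cyclohexyl–OH the departing group would be OH⁻ (pKₐ(H₂O) ≈ 15.7). Strong base; essentially never leaves without prior activation.
From cyclohexyl–OMs the leaving group is OMs⁻ (pKₐ(CH₃SO₃H (MsOH)) ≈ -1.9). Resonance-delocalised alkanesulfonate.
(In practice cyclohexyl–OMs is made from cyclohexyl–OH by treatment with MsCl / Et₃N, converting the hydroxyl into a mesylate.)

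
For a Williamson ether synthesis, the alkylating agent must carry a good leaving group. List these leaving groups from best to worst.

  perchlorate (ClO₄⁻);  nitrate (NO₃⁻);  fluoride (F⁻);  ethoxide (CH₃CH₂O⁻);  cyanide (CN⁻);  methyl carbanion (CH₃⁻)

perchlorate (ClO₄⁻): pKₐ(HClO₄) ≈ -10 — extremely weak base; rarely used for safety reasons
nitrate (NO₃⁻): pKₐ(HNO₃) ≈ -1.3 — resonance-delocalised over three oxygens
fluoride (F⁻): pKₐ(HF) ≈ 3.2
cyanide (CN⁻): pKₐ(HCN) ≈ 9.2
ethoxide (CH₃CH₂O⁻): pKₐ(CH₃CH₂OH) ≈ 16 — strong base; alkoxides do not leave unassisted
methyl carbanion (CH₃⁻): pKₐ(CH₄) ≈ 48 — unstabilised carbanion; the worst conceivable leaving group

perchlorate (ClO₄⁻) > nitrate (NO₃⁻) > fluoride (F⁻) > cyanide (CN⁻) > ethoxide (CH₃CH₂O⁻) > methyl carbanion (CH₃⁻)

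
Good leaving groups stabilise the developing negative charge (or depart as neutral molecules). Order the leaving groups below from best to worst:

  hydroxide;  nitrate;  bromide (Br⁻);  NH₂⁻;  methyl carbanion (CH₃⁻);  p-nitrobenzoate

bromide (Br⁻) > nitrate > p-nitrobenzoate > hydroxide > NH₂⁻ > methyl carbanion (CH₃⁻)

A good leaving group is a weak base: the lower the pKₐ of its conjugate acid, the more readily it departs.
bromide (Br⁻): pKₐ(HBr) ≈ -9
nitrate: pKₐ(HNO₃) ≈ -1.3
p-nitrobenzoate: pKₐ(p-nitrobenzoic acid) ≈ 3.4
hydroxide: pKₐ(H₂O) ≈ 15.7
NH₂⁻: pKₐ(NH₃) ≈ 38
methyl carbanion (CH₃⁻): pKₐ(CH₄) ≈ 48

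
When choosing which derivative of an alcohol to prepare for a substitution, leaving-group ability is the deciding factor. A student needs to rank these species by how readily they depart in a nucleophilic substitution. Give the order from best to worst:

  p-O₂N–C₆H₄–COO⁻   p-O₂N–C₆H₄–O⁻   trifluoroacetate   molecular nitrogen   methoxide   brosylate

molecular nitrogen: no meaningful conjugate acid; N₂ departs as an exceptionally stable neutral molecule
brosylate: pKₐ(p-BrC₆H₄SO₃H) ≈ -2.8
trifluoroacetate: pKₐ(CF₃COOH) ≈ 0.2
p-O₂N–C₆H₄–COO⁻: pKₐ(p-nitrobenzoic acid) ≈ 3.4 — electron-withdrawing nitro group stabilises the carboxylate
p-O₂N–C₆H₄–O⁻: pKₐ(p-nitrophenol) ≈ 7.2
methoxide: pKₐ(CH₃OH) ≈ 15.5 — strong base; alkoxides do not leave unassisted

molecular nitrogen > brosylate > trifluoroacetate > p-O₂N–C₆H₄–COO⁻ > p-O₂N–C₆H₄–O⁻ > methoxide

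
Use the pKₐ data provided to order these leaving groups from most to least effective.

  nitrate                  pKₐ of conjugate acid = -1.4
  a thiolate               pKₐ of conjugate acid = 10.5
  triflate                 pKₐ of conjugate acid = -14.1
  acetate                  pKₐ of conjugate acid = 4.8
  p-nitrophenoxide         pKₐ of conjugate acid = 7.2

triflate > nitrate > acetate > p-nitrophenoxide > a thiolate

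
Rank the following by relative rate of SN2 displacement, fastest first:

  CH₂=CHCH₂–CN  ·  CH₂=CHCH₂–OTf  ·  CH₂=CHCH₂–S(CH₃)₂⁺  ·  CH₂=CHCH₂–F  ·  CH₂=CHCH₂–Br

CH₂=CHCH₂–OTf > CH₂=CHCH₂–Br > CH₂=CHCH₂–S(CH₃)₂⁺ > CH₂=CHCH₂–F > CH₂=CHCH₂–CN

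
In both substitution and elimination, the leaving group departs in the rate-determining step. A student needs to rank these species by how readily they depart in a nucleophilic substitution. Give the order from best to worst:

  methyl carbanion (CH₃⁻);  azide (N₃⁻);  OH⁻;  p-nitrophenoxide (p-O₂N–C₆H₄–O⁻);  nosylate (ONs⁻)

nosylate (ONs⁻) > azide (N₃⁻) > p-nitrophenoxide (p-O₂N–C₆H₄–O⁻) > OH⁻ > methyl carbanion (CH₃⁻)

Rank by basicity of the departing species: weakest base leaves most easily.
nosylate (ONs⁻): pKₐ(p-O₂NC₆H₄SO₃H) ≈ -3.5
azide (N₃⁻): pKₐ(HN₃) ≈ 4.7
p-nitrophenoxide (p-O₂N–C₆H₄–O⁻): pKₐ(p-nitrophenol) ≈ 7.2
OH⁻: pKₐ(H₂O) ≈ 15.7
methyl carbanion (CH₃⁻): pKₐ(CH₄) ≈ 48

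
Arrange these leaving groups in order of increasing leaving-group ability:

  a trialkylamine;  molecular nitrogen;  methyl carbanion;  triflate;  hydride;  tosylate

methyl carbanion < hydride < a trialkylamine < tosylate < triflate < molecular nitrogen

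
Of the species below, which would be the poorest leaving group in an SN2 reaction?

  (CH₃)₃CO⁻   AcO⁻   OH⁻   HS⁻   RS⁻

A good leaving group is a weak base: the lower the pKₐ of its conjugate acid, the more readily it departs.
AcO⁻: pKₐ(CH₃COOH) ≈ 4.8
HS⁻: pKₐ(H₂S) ≈ 7
RS⁻: pKₐ(RSH (a thiol)) ≈ 10.5
OH⁻: pKₐ(H₂O) ≈ 15.7
(CH₃)₃CO⁻: pKₐ(t-BuOH) ≈ 18

(CH₃)₃CO⁻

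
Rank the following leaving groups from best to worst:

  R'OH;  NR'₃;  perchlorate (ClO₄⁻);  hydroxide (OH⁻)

perchlorate (ClO₄⁻) > R'OH > NR'₃ > hydroxide (OH⁻)

perchlorate (ClO₄⁻): pKₐ(HClO₄) ≈ -10 — extremely weak base; rarely used for safety reasons
R'OH: pKₐ(R'OH₂⁺) ≈ -2.4 — neutral; leaves from a protonated ether (an oxonium ion, R–O(H)R'⁺)
NR'₃: pKₐ(R'₃NH⁺) ≈ 10.7 — neutral but still a fairly strong base; Hofmann-elimination LG
hydroxide (OH⁻): pKₐ(H₂O) ≈ 15.7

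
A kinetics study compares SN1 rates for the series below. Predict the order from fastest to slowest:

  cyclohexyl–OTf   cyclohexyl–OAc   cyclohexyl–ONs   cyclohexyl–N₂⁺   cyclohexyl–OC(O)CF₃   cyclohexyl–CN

With the same alkyl group throughout, only the leaving group differentiates the rates.
The more stable X⁻ (or X) is on its own — i.e. the weaker a base it is — the better a leaving group it makes.
cyclohexyl–N₂⁺ loses N₂: no meaningful conjugate acid; N₂ departs as an exceptionally stable neutral molecule
cyclohexyl–OTf loses OTf⁻: pKₐ(CF₃SO₃H (triflic acid)) ≈ -14
cyclohexyl–ONs loses ONs⁻: pKₐ(p-O₂NC₆H₄SO₃H) ≈ -3.5
cyclohexyl–OC(O)CF₃ loses CF₃COO⁻: pKₐ(CF₃COOH) ≈ 0.2
cyclohexyl–OAc loses AcO⁻: pKₐ(CH₃COOH) ≈ 4.8
cyclohexyl–CN loses CN⁻: pKₐ(HCN) ≈ 9.2

cyclohexyl–N₂⁺ > cyclohexyl–OTf > cyclohexyl–ONs > cyclohexyl–OC(O)CF₃ > cyclohexyl–OAc > cyclohexyl–CN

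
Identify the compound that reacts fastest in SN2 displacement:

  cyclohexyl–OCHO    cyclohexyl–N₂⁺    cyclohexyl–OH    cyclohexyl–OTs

With the same alkyl group throughout, only the leaving group differentiates the rates.
A good leaving group is a weak base: the lower the pKₐ of its conjugate acid, the more readily it departs.
cyclohexyl–N₂⁺ loses N₂: no meaningful conjugate acid; N₂ departs as an exceptionally stable neutral molecule
cyclohexyl–OTs loses OTs⁻: pKₐ(p-CH₃C₆H₄SO₃H (TsOH)) ≈ -2.8
cyclohexyl–OCHO loses HCOO⁻: pKₐ(HCOOH) ≈ 3.8
cyclohexyl–OH loses OH⁻: pKₐ(H₂O) ≈ 15.7

cyclohexyl–N₂⁺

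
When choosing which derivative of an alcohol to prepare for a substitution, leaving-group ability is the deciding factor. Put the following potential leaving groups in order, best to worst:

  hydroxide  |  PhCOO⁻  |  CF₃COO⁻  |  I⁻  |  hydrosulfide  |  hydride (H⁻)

I⁻ > CF₃COO⁻ > PhCOO⁻ > hydrosulfide > hydroxide > hydride (H⁻)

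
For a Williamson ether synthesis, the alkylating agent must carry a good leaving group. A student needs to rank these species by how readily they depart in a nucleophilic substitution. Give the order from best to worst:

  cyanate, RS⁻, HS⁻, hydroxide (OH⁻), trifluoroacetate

trifluoroacetate > cyanate > HS⁻ > RS⁻ > hydroxide (OH⁻)

trifluoroacetate: pKₐ(CF₃COOH) ≈ 0.2
cyanate: pKₐ(HOCN) ≈ 3.5 — resonance between N and O
HS⁻: pKₐ(H₂S) ≈ 7
RS⁻: pKₐ(RSH (a thiol)) ≈ 10.5
hydroxide (OH⁻): pKₐ(H₂O) ≈ 15.7 — strong base; essentially never leaves without prior activation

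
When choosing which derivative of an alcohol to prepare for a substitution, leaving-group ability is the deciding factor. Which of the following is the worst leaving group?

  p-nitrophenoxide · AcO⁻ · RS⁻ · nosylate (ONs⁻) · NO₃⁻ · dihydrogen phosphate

RS⁻

Rank by basicity of the departing species: weakest base leaves most easily.
nosylate (ONs⁻): pKₐ(p-O₂NC₆H₄SO₃H) ≈ -3.5
NO₃⁻: pKₐ(HNO₃) ≈ -1.3
dihydrogen phosphate: pKₐ(H₃PO₄) ≈ 2.1
AcO⁻: pKₐ(CH₃COOH) ≈ 4.8
p-nitrophenoxide: pKₐ(p-nitrophenol) ≈ 7.2
RS⁻: pKₐ(RSH (a thiol)) ≈ 10.5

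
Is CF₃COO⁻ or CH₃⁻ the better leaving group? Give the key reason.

CF₃COO⁻

CF₃COO⁻ is the better leaving group.
pKₐ(CF₃COOH) ≈ 0.2 versus pKₐ(CH₄) ≈ 48: CF₃COO⁻ is the much weaker base.
Strongly electron-withdrawing CF₃ stabilises the carboxylate.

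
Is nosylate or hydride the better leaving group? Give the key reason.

nosylate

nosylate is the better leaving group.
pKₐ(p-O₂NC₆H₄SO₃H) ≈ -3.5 versus pKₐ(H₂) ≈ 36: nosylate is the much weaker base.
P-nitro group further stabilises the sulfonate.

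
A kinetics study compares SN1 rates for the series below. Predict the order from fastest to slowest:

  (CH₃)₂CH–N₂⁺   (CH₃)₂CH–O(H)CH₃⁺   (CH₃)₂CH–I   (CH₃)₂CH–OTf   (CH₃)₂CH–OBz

The skeletons are identical, so relative rate is governed entirely by leaving-group ability.
Leaving-group ability tracks the stability of the departed species; conjugate-acid pKₐ is the usual yardstick (lower pKₐ → better LG).
(CH₃)₂CH–N₂⁺ loses N₂: no meaningful conjugate acid; N₂ departs as an exceptionally stable neutral molecule
(CH₃)₂CH–OTf loses OTf⁻: pKₐ(CF₃SO₃H (triflic acid)) ≈ -14
(CH₃)₂CH–I loses I⁻: pKₐ(HI) ≈ -10
(CH₃)₂CH–O(H)CH₃⁺ loses R'OH: pKₐ(R'OH₂⁺) ≈ -2.4
(CH₃)₂CH–OBz loses PhCOO⁻: pKₐ(C₆H₅COOH) ≈ 4.2

(CH₃)₂CH–N₂⁺ > (CH₃)₂CH–OTf > (CH₃)₂CH–I > (CH₃)₂CH–O(H)CH₃⁺ > (CH₃)₂CH–OBz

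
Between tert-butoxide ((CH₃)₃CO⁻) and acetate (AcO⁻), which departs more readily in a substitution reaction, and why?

acetate (AcO⁻)

acetate (AcO⁻) is the better leaving group.
pKₐ(CH₃COOH) ≈ 4.8 versus pKₐ(t-BuOH) ≈ 18: acetate (AcO⁻) is the much weaker base.
Resonance-stabilised but still a weak base.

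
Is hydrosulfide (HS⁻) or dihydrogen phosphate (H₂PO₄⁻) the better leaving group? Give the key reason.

dihydrogen phosphate (H₂PO₄⁻)

dihydrogen phosphate (H₂PO₄⁻) is the better leaving group.
pKₐ(H₃PO₄) ≈ 2.1 versus pKₐ(H₂S) ≈ 7: dihydrogen phosphate (H₂PO₄⁻) is the much weaker base.
Moderate base; biological leaving group after further activation.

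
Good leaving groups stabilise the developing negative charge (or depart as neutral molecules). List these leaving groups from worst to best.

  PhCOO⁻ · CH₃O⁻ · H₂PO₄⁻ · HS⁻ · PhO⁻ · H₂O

H₂O: pKₐ(H₃O⁺) ≈ -1.7
H₂PO₄⁻: pKₐ(H₃PO₄) ≈ 2.1
PhCOO⁻: pKₐ(C₆H₅COOH) ≈ 4.2 — aryl carboxylate
HS⁻: pKₐ(H₂S) ≈ 7 — larger and more polarisable than the oxygen analogue
PhO⁻: pKₐ(C₆H₅OH (phenol)) ≈ 10 — resonance into the ring helps, but still a poor LG
CH₃O⁻: pKₐ(CH₃OH) ≈ 15.5
The question asks for worst first, so the sequence is read in increasing leaving-group ability.

CH₃O⁻ < PhO⁻ < HS⁻ < PhCOO⁻ < H₂PO₄⁻ < H₂O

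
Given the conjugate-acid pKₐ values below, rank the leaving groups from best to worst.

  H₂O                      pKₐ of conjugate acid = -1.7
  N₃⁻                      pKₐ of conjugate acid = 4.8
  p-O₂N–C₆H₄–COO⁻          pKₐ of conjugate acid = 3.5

Lower conjugate-acid pKₐ ⇒ weaker base ⇒ better leaving group.
Sorting by the given values: H₂O (-1.7), p-O₂N–C₆H₄–COO⁻ (3.5), N₃⁻ (4.8).

H₂O > p-O₂N–C₆H₄–COO⁻ > N₃⁻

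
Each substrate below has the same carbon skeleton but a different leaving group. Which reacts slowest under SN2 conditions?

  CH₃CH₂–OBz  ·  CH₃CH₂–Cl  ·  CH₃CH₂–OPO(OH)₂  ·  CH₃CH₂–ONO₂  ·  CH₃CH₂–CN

CH₃CH₂–CN

With the same alkyl group throughout, only the leaving group differentiates the rates.
Leaving-group ability tracks the stability of the departed species; conjugate-acid pKₐ is the usual yardstick (lower pKₐ → better LG).
CH₃CH₂–Cl loses Cl⁻: pKₐ(HCl) ≈ -7
CH₃CH₂–ONO₂ loses NO₃⁻: pKₐ(HNO₃) ≈ -1.3
CH₃CH₂–OPO(OH)₂ loses H₂PO₄⁻: pKₐ(H₃PO₄) ≈ 2.1
CH₃CH₂–OBz loses PhCOO⁻: pKₐ(C₆H₅COOH) ≈ 4.2
CH₃CH₂–CN loses CN⁻: pKₐ(HCN) ≈ 9.2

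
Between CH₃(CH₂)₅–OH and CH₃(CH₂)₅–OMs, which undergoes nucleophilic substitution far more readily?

CH₃(CH₂)₅–OMs

From CH₃(CH₂)₅–OH the departing group would be OH⁻ (pKₐ(H₂O) ≈ 15.7). Strong base; essentially never leaves without prior activation.
From CH₃(CH₂)₅–OMs the leaving group is OMs⁻ (pKₐ(CH₃SO₃H (MsOH)) ≈ -1.9). Resonance-delocalised alkanesulfonate.
(In practice CH₃(CH₂)₅–OMs is made from CH₃(CH₂)₅–OH by treatment with MsCl / Et₃N, converting the hydroxyl into a mesylate.)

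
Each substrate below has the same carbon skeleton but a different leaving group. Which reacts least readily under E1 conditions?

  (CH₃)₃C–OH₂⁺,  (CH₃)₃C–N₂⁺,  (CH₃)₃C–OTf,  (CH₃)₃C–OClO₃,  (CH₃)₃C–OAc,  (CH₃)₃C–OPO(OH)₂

With the same alkyl group throughout, only the leaving group differentiates the rates.
A good leaving group is a weak base: the lower the pKₐ of its conjugate acid, the more readily it departs.
(CH₃)₃C–N₂⁺ loses N₂: no meaningful conjugate acid; N₂ departs as an exceptionally stable neutral molecule
(CH₃)₃C–OTf loses OTf⁻: pKₐ(CF₃SO₃H (triflic acid)) ≈ -14
(CH₃)₃C–OClO₃ loses ClO₄⁻: pKₐ(HClO₄) ≈ -10
(CH₃)₃C–OH₂⁺ loses H₂O: pKₐ(H₃O⁺) ≈ -1.7
(CH₃)₃C–OPO(OH)₂ loses H₂PO₄⁻: pKₐ(H₃PO₄) ≈ 2.1
(CH₃)₃C–OAc loses AcO⁻: pKₐ(CH₃COOH) ≈ 4.8

(CH₃)₃C–OAc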